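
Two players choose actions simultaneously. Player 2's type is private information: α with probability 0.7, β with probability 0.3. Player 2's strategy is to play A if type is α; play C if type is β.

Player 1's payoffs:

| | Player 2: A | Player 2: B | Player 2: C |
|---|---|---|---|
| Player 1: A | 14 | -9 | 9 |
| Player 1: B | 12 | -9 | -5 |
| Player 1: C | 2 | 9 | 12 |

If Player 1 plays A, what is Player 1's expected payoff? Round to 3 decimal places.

E[A] = 0.7·14 + 0.3·9 = 9.8 + 2.7 = 12.5

12.500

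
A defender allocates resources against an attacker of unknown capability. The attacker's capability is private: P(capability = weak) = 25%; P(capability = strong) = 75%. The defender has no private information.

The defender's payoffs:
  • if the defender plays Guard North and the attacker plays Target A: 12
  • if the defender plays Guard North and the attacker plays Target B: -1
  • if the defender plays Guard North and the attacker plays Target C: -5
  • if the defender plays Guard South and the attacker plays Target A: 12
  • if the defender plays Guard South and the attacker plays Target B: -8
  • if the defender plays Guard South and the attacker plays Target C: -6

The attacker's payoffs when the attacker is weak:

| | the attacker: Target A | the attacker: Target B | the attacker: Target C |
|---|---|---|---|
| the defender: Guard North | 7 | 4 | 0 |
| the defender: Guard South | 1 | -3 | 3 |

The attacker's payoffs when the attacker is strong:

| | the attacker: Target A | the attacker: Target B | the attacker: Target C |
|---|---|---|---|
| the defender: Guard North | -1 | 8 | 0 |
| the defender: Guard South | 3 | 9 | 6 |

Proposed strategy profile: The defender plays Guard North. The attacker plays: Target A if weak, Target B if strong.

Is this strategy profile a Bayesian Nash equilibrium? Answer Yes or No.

The defender plays Guard North: E[Guard North] = 0.25·(12) + 0.75·(-1) = 2.25; E[Guard South] = -3. Best-responding. ✓
The attacker (capability weak), facing Guard North: Target A gives 7, Target B gives 4, Target C gives 0. Proposed Target A is best. ✓
The attacker (capability strong), facing Guard North: Target A gives -1, Target B gives 8, Target C gives 0. Proposed Target B is best. ✓

Yes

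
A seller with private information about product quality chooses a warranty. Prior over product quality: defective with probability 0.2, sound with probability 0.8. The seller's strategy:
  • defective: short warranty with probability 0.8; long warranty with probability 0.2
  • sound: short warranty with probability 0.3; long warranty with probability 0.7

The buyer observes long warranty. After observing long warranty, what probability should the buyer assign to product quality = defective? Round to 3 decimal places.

P(long warranty) = 0.2·0.2 + 0.8·0.7 = 0.6
P(defective | long warranty) = (0.2·0.2) / 0.6 = 0.04 / 0.6 = 0.0666667

0.067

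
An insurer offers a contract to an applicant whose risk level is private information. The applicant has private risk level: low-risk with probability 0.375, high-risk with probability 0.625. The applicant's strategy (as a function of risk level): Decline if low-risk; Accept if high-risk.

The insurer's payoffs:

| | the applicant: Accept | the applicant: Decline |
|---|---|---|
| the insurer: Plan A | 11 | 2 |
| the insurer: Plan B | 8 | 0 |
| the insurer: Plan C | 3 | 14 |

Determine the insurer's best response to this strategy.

E[Plan A] = 0.375·(2) + 0.625·(11) = 7.625
E[Plan B] = 0.375·(0) + 0.625·(8) = 5
E[Plan C] = 0.375·(14) + 0.625·(3) = 7.125
Best response: Plan A (7.625 is the largest).

Plan A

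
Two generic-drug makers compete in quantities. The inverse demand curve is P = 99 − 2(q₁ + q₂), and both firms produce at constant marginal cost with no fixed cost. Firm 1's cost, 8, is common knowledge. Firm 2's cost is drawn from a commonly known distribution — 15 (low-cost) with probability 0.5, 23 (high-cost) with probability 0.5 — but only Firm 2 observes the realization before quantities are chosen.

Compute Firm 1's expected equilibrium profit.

578

Each type of Firm 2 best-responds to q₁; Firm 1 best-responds to the expected q₂ over Firm 2's types.
Firm 2 with cost c maximizes (99 − 2(q₁+q₂) − c)·q₂, giving q₂(c) = (99 − c − 2q₁)/4.
E[c₂] = 0.5·15 + 0.5·23 = 19
Firm 1's FOC against E[q₂] yields q₁ = (99 − 2·8 + E[c₂])/6 = (99 − 16 + 19)/6 = 17.
E[P] = 99 − 2·(q₁ + E[q₂]) = 42; Firm 1's expected profit = (E[P] − 8)·q₁ = (42 − 8)·17 = 578.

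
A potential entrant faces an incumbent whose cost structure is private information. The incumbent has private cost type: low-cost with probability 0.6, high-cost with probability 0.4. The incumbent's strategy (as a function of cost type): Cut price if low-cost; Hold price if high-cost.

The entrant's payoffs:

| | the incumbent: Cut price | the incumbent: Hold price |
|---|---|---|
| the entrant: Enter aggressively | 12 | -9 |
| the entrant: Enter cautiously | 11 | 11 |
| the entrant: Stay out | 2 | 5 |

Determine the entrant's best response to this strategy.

Enter cautiously

E[Enter aggressively] = 0.6·(12) + 0.4·(-9) = 3.6
E[Enter cautiously] = 0.6·(11) + 0.4·(11) = 11
E[Stay out] = 0.6·(2) + 0.4·(5) = 3.2
Best response: Enter cautiously (11 is the largest).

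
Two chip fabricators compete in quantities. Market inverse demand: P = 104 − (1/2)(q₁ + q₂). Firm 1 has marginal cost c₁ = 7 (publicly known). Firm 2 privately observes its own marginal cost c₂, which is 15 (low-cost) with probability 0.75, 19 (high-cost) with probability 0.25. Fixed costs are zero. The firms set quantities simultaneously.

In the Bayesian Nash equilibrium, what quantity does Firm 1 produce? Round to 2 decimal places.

Firm 2 with cost c maximizes (104 − (1/2)(q₁+q₂) − c)·q₂, giving q₂(c) = (104 − c − (1/2)q₁).
E[c₂] = 0.75·15 + 0.25·19 = 16
Firm 1's FOC against E[q₂] yields q₁ = (104 − 2·7 + E[c₂])/(3/2) = (104 − 14 + 16)/(3/2) = 70.6667.

70.67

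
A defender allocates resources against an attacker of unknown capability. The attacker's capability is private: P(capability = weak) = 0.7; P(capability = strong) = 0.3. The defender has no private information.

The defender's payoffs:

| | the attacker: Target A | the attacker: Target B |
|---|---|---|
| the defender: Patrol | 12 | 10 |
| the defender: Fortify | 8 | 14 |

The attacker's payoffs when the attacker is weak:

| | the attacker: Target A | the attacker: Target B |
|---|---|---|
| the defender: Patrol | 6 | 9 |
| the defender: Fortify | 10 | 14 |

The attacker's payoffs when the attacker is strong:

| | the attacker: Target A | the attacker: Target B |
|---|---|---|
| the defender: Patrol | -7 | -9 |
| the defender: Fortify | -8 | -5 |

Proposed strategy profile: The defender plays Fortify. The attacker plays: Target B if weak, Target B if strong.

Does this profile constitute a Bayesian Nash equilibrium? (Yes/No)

Yes

A profile is a BNE iff every type of every player is best-responding given beliefs about the other side.
The defender plays Fortify: E[Fortify] = 0.7·(14) + 0.3·(14) = 14; E[Patrol] = 10. Best-responding. ✓
The attacker (capability weak), facing Fortify: Target A gives 10, Target B gives 14. Proposed Target B is best. ✓
The attacker (capability strong), facing Fortify: Target A gives -8, Target B gives -5. Proposed Target B is best. ✓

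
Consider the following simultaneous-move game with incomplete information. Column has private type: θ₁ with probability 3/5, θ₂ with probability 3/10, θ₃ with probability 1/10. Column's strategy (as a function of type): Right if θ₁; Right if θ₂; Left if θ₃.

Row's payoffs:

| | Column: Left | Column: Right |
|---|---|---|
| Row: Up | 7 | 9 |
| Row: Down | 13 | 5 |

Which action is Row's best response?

Up

E[Up] = 3/5·(9) + 3/10·(9) + 1/10·(7) = 44/5
E[Down] = 3/5·(5) + 3/10·(5) + 1/10·(13) = 29/5
Best response: Up (44/5 is the largest).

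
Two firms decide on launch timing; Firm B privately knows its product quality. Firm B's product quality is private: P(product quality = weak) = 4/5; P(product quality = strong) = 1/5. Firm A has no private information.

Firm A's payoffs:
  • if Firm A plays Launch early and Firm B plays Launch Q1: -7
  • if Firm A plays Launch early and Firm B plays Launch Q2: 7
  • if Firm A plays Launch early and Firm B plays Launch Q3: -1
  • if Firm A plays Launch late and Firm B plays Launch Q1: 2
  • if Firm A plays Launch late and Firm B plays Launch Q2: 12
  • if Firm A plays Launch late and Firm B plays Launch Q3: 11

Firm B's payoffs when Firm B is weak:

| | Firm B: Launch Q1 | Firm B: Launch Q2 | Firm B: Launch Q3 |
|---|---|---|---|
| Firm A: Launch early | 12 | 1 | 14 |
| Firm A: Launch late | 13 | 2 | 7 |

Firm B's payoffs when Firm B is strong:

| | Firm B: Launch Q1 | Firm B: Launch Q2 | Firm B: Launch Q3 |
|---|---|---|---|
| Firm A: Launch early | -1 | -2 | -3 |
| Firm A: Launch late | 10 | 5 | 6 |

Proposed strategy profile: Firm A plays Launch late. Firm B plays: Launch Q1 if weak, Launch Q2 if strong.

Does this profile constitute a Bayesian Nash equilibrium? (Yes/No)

A profile is a BNE iff every type of every player is best-responding given beliefs about the other side.
Firm A plays Launch late: E[Launch late] = 4/5·(2) + 1/5·(12) = 4; E[Launch early] = -21/5. Best-responding. ✓
Firm B (product quality weak), facing Launch late: Launch Q1 gives 13, Launch Q2 gives 2, Launch Q3 gives 7. Proposed Launch Q1 is best. ✓
Firm B (product quality strong), facing Launch late: Launch Q1 gives 10, Launch Q2 gives 5, Launch Q3 gives 6. Proposed Launch Q2 is not best — profitable deviation exists. ✗

No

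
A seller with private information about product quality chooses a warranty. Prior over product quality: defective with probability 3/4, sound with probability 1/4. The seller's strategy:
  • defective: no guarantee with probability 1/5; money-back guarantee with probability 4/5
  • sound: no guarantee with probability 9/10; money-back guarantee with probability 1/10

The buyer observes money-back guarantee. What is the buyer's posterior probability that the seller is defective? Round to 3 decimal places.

0.960

P(money-back guarantee) = (3/4)·(4/5) + (1/4)·(1/10) = 5/8
P(defective | money-back guarantee) = ((3/4)·(4/5)) / (5/8) = (3/5) / (5/8) = 24/25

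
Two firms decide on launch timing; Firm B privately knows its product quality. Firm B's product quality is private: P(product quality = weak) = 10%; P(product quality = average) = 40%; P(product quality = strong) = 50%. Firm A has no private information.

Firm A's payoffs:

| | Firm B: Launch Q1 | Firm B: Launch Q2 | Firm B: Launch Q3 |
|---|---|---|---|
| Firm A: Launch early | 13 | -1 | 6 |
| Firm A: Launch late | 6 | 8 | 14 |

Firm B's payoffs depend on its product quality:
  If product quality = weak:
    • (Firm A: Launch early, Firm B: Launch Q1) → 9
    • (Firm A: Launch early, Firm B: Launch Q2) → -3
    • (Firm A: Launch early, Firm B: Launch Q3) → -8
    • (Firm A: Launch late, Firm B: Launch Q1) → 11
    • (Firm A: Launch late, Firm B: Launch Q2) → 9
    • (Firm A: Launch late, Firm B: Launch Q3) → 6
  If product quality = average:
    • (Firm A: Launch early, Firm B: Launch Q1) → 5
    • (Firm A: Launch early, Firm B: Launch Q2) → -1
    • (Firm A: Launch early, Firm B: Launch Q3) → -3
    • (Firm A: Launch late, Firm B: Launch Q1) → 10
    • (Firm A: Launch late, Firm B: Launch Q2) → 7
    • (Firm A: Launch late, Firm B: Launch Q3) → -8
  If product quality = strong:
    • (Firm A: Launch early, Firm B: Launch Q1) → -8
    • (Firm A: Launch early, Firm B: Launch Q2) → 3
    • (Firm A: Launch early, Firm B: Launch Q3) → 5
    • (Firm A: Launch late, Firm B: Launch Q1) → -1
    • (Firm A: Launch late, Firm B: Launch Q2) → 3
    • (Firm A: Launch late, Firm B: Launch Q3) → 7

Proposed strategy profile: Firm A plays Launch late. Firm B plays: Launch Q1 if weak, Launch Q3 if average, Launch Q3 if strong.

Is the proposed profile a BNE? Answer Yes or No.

Firm A plays Launch late: E[Launch late] = 0.1·(6) + 0.4·(14) + 0.5·(14) = 13.2; E[Launch early] = 6.7. Best-responding. ✓
Firm B (product quality weak), facing Launch late: Launch Q1 gives 11, Launch Q2 gives 9, Launch Q3 gives 6. Proposed Launch Q1 is best. ✓
Firm B (product quality average), facing Launch late: Launch Q1 gives 10, Launch Q2 gives 7, Launch Q3 gives -8. Proposed Launch Q3 is not best — profitable deviation exists. ✗
Firm B (product quality strong), facing Launch late: Launch Q1 gives -1, Launch Q2 gives 3, Launch Q3 gives 7. Proposed Launch Q3 is best. ✓

No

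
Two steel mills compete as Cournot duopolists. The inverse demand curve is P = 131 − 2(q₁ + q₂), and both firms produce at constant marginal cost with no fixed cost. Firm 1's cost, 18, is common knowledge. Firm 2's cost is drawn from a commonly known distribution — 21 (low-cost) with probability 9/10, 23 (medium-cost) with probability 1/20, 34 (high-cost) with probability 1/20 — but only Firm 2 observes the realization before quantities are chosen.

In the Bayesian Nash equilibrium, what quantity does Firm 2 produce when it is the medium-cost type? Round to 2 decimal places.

Each type of Firm 2 best-responds to q₁; Firm 1 best-responds to the expected q₂ over Firm 2's types.
Firm 2 with cost c maximizes (131 − 2(q₁+q₂) − c)·q₂, giving q₂(c) = (131 − c − 2q₁)/4.
E[c₂] = 9/10·21 + 1/20·23 + 1/20·34 = 21.75
Firm 1's FOC against E[q₂] yields q₁ = (131 − 2·18 + E[c₂])/6 = (131 − 36 + 21.75)/6 = 19.4583.
q₂(medium-cost) = (131 − 23 − 2·19.4583)/4 = 17.2708.

17.27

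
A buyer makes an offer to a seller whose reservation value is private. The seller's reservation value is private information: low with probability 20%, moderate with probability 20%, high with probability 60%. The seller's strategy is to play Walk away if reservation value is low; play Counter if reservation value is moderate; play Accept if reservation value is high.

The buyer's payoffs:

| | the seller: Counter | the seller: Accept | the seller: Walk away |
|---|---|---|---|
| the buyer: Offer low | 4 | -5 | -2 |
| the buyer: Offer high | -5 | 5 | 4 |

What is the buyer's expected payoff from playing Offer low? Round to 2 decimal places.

-2.60

E[Offer low] = 0.2·(-2) + 0.2·4 + 0.6·(-5) = (-0.4) + 0.8 + (-3) = -2.6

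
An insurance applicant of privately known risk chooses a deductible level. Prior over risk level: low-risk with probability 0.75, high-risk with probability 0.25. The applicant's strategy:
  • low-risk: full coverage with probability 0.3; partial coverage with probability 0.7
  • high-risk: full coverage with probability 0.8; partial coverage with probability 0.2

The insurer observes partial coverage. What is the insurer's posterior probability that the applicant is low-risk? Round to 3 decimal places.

P(partial coverage) = 0.75·0.7 + 0.25·0.2 = 0.575
P(low-risk | partial coverage) = (0.75·0.7) / 0.575 = 0.525 / 0.575 = 0.913043

0.913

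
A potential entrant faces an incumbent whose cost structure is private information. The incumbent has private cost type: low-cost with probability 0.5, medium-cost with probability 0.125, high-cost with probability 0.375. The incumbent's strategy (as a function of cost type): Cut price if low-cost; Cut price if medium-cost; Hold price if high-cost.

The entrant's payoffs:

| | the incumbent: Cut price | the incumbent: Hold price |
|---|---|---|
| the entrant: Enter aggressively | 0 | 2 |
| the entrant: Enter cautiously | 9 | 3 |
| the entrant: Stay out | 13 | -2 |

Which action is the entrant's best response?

E[Enter aggressively] = 0.5·(0) + 0.125·(0) + 0.375·(2) = 0.75
E[Enter cautiously] = 0.5·(9) + 0.125·(9) + 0.375·(3) = 6.75
E[Stay out] = 0.5·(13) + 0.125·(13) + 0.375·(-2) = 7.375
Best response: Stay out (7.375 is the largest).

Stay out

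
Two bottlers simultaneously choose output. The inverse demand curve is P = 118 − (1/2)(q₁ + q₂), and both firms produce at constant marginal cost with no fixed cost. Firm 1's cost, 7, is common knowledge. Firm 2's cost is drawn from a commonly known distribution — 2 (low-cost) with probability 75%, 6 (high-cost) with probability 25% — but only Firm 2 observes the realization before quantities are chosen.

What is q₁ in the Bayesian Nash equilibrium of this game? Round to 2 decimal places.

71.33

Firm 2 with cost c maximizes (118 − (1/2)(q₁+q₂) − c)·q₂, giving q₂(c) = (118 − c − (1/2)q₁).
E[c₂] = 0.75·2 + 0.25·6 = 3
Firm 1's FOC against E[q₂] yields q₁ = (118 − 2·7 + E[c₂])/(3/2) = (118 − 14 + 3)/(3/2) = 71.3333.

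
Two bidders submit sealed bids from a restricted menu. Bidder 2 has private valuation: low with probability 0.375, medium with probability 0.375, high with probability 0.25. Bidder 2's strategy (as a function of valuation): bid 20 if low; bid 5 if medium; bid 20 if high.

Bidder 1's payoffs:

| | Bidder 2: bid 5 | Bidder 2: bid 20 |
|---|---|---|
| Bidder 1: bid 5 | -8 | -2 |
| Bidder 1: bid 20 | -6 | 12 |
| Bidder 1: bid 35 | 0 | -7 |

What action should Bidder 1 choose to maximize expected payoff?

E[bid 5] = 0.375·(-2) + 0.375·(-8) + 0.25·(-2) = -4.25
E[bid 20] = 0.375·(12) + 0.375·(-6) + 0.25·(12) = 5.25
E[bid 35] = 0.375·(-7) + 0.375·(0) + 0.25·(-7) = -4.375
Best response: bid 20 (5.25 is the largest).

bid 20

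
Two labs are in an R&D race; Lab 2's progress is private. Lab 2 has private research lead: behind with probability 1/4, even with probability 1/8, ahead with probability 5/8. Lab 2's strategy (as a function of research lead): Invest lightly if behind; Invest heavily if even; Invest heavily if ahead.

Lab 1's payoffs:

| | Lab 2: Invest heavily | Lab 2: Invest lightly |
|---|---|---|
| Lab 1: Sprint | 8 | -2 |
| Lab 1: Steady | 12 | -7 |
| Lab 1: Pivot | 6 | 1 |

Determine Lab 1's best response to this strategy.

Steady

E[Sprint] = 1/4·(-2) + 1/8·(8) + 5/8·(8) = 11/2
E[Steady] = 1/4·(-7) + 1/8·(12) + 5/8·(12) = 29/4
E[Pivot] = 1/4·(1) + 1/8·(6) + 5/8·(6) = 19/4
Best response: Steady (29/4 is the largest).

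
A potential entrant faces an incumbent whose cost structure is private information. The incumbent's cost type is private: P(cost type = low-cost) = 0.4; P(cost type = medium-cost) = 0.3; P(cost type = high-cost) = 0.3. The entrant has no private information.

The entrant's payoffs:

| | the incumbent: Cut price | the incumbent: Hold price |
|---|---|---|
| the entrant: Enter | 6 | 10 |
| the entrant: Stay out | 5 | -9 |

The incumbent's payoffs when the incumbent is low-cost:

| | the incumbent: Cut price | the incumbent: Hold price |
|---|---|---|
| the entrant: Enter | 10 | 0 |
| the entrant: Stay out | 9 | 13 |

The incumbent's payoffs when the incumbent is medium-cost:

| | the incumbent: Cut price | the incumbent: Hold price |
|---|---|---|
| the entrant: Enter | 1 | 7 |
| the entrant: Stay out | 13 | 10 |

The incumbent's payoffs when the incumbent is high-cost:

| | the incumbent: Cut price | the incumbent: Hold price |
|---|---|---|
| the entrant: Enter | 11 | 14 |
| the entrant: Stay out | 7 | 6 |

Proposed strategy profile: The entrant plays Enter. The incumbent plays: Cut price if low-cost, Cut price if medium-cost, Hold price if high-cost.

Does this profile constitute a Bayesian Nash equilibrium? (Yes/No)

The entrant plays Enter: E[Enter] = 0.4·(6) + 0.3·(6) + 0.3·(10) = 7.2; E[Stay out] = 0.8. Best-responding. ✓
The incumbent (cost type low-cost), facing Enter: Cut price gives 10, Hold price gives 0. Proposed Cut price is best. ✓
The incumbent (cost type medium-cost), facing Enter: Cut price gives 1, Hold price gives 7. Proposed Cut price is not best — profitable deviation exists. ✗
The incumbent (cost type high-cost), facing Enter: Cut price gives 11, Hold price gives 14. Proposed Hold price is best. ✓

No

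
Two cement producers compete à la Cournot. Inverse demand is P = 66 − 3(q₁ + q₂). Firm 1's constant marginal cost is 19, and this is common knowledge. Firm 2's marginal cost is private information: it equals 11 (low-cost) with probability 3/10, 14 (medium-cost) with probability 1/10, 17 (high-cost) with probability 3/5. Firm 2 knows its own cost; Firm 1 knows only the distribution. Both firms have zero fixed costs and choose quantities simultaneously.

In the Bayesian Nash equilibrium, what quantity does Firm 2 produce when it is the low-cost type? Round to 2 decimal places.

Each type of Firm 2 best-responds to q₁; Firm 1 best-responds to the expected q₂ over Firm 2's types.
Firm 2 with cost c maximizes (66 − 3(q₁+q₂) − c)·q₂, giving q₂(c) = (66 − c − 3q₁)/6.
E[c₂] = 3/10·11 + 1/10·14 + 3/5·17 = 14.9
Firm 1's FOC against E[q₂] yields q₁ = (66 − 2·19 + E[c₂])/9 = (66 − 38 + 14.9)/9 = 4.76667.
q₂(low-cost) = (66 − 11 − 3·4.76667)/6 = 6.78333.

6.78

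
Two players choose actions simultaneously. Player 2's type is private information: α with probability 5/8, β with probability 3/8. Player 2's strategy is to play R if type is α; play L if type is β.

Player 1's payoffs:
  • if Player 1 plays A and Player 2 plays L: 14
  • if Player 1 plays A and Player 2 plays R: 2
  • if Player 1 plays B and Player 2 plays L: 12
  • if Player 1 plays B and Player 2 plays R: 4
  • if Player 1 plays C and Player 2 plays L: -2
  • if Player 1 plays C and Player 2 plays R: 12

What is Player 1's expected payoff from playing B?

7

Take the expectation over Player 2's type, weighting each type's action by its prior probability.
E[B] = 5/8·4 + 3/8·12 = 5/2 + 9/2 = 7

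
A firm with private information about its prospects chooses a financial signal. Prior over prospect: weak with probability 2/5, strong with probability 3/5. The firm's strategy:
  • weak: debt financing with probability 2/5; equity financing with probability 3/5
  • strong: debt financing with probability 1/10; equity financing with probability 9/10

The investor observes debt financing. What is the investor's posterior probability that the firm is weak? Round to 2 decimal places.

Apply Bayes' rule using the sender's strategy as the likelihood.
P(debt financing) = (2/5)·(2/5) + (3/5)·(1/10) = 11/50
P(weak | debt financing) = ((2/5)·(2/5)) / (11/50) = (4/25) / (11/50) = 8/11

0.73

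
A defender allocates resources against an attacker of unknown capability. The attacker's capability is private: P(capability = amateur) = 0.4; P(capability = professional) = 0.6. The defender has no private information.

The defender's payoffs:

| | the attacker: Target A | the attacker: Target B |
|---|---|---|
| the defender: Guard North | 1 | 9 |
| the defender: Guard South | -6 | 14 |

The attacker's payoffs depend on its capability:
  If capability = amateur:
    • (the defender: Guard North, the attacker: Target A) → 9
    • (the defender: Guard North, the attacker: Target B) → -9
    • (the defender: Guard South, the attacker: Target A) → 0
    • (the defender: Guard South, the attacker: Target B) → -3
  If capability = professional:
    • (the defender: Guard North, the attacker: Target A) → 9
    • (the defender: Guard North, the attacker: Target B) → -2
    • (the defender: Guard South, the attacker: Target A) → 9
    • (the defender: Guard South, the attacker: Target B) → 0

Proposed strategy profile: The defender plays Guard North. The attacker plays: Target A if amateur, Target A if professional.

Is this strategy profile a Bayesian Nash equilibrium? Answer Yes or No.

Yes

A profile is a BNE iff every type of every player is best-responding given beliefs about the other side.
The defender plays Guard North: E[Guard North] = 0.4·(1) + 0.6·(1) = 1; E[Guard South] = -6. Best-responding. ✓
The attacker (capability amateur), facing Guard North: Target A gives 9, Target B gives -9. Proposed Target A is best. ✓
The attacker (capability professional), facing Guard North: Target A gives 9, Target B gives -2. Proposed Target A is best. ✓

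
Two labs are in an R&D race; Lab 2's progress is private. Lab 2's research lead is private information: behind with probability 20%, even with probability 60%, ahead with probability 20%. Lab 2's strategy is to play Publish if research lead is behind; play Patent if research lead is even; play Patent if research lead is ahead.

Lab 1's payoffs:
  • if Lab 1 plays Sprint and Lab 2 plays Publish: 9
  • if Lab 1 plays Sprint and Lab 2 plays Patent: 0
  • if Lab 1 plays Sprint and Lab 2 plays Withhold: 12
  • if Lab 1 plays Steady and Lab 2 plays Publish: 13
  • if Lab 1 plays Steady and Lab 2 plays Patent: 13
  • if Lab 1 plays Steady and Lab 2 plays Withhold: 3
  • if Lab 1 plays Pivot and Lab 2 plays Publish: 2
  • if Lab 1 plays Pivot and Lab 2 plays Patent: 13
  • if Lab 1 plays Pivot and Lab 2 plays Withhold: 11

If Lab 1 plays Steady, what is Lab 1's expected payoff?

13

Take the expectation over Lab 2's research lead, weighting each type's action by its prior probability.
E[Steady] = 0.2·13 + 0.6·13 + 0.2·13 = 2.6 + 7.8 + 2.6 = 13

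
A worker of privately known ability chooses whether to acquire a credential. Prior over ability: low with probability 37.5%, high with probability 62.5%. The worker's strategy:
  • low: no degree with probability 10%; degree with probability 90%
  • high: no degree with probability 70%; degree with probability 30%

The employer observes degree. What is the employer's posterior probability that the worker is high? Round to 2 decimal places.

0.36

Apply Bayes' rule using the sender's strategy as the likelihood.
P(degree) = 0.375·0.9 + 0.625·0.3 = 0.525
P(high | degree) = (0.625·0.3) / 0.525 = 0.1875 / 0.525 = 0.357143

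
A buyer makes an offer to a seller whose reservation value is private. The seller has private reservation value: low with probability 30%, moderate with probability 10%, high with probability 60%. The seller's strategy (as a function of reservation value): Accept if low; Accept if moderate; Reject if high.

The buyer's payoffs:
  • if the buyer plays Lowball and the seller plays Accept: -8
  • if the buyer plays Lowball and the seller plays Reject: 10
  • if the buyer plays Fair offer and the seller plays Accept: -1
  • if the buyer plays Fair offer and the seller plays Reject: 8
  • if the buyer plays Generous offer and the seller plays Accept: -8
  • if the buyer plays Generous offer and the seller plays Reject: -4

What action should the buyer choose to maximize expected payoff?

Fair offer

E[Lowball] = 0.3·(-8) + 0.1·(-8) + 0.6·(10) = 2.8
E[Fair offer] = 0.3·(-1) + 0.1·(-1) + 0.6·(8) = 4.4
E[Generous offer] = 0.3·(-8) + 0.1·(-8) + 0.6·(-4) = -5.6
Best response: Fair offer (4.4 is the largest).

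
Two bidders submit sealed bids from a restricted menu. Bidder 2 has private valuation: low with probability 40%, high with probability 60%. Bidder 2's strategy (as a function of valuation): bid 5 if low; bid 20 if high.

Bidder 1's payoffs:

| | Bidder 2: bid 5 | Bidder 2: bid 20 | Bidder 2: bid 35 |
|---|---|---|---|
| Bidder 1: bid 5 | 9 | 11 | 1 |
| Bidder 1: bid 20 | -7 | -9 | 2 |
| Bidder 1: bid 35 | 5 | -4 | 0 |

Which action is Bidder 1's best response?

bid 5

Compute Bidder 1's expected payoff for each action, taking the expectation over Bidder 2's type.
E[bid 5] = 0.4·(9) + 0.6·(11) = 10.2
E[bid 20] = 0.4·(-7) + 0.6·(-9) = -8.2
E[bid 35] = 0.4·(5) + 0.6·(-4) = -0.4
Best response: bid 5 (10.2 is the largest).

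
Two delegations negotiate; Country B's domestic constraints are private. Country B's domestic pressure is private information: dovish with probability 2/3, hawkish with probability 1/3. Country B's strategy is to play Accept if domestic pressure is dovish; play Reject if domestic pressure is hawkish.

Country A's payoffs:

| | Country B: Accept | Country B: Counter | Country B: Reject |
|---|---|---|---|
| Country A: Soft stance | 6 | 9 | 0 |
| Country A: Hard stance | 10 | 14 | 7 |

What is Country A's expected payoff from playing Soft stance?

4

Take the expectation over Country B's domestic pressure, weighting each type's action by its prior probability.
E[Soft stance] = 2/3·6 + 1/3·0 = 4 + 0 = 4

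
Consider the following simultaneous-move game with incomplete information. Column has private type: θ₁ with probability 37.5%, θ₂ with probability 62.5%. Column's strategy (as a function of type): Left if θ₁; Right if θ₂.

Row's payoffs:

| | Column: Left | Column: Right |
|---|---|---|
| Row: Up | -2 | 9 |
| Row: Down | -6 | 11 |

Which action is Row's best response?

E[Up] = 0.375·(-2) + 0.625·(9) = 4.875
E[Down] = 0.375·(-6) + 0.625·(11) = 4.625
Best response: Up (4.875 is the largest).

Up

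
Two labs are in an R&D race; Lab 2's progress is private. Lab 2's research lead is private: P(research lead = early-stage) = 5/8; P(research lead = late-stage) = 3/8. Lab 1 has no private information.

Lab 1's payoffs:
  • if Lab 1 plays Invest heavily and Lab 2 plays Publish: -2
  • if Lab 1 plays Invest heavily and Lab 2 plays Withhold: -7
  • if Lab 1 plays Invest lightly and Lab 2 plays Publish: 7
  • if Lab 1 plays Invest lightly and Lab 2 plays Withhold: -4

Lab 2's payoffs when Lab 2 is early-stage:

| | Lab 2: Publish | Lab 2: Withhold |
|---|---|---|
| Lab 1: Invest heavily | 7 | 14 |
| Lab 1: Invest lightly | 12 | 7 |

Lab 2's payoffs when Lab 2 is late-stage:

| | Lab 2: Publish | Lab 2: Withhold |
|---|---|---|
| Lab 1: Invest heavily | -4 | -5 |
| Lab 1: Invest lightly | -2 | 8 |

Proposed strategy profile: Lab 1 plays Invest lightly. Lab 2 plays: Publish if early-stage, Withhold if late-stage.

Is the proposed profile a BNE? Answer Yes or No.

Lab 1 plays Invest lightly: E[Invest lightly] = 5/8·(7) + 3/8·(-4) = 23/8; E[Invest heavily] = -31/8. Best-responding. ✓
Lab 2 (research lead early-stage), facing Invest lightly: Publish gives 12, Withhold gives 7. Proposed Publish is best. ✓
Lab 2 (research lead late-stage), facing Invest lightly: Publish gives -2, Withhold gives 8. Proposed Withhold is best. ✓

Yes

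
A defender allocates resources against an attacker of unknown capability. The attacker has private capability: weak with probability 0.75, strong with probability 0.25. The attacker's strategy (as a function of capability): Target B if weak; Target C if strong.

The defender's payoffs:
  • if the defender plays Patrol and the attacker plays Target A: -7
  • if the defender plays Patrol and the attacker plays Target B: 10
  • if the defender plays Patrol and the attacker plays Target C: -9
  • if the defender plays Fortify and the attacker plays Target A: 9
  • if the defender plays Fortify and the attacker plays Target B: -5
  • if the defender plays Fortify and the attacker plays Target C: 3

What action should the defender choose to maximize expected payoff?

Compute the defender's expected payoff for each action, taking the expectation over the attacker's type.
E[Patrol] = 0.75·(10) + 0.25·(-9) = 5.25
E[Fortify] = 0.75·(-5) + 0.25·(3) = -3
Best response: Patrol (5.25 is the largest).

Patrol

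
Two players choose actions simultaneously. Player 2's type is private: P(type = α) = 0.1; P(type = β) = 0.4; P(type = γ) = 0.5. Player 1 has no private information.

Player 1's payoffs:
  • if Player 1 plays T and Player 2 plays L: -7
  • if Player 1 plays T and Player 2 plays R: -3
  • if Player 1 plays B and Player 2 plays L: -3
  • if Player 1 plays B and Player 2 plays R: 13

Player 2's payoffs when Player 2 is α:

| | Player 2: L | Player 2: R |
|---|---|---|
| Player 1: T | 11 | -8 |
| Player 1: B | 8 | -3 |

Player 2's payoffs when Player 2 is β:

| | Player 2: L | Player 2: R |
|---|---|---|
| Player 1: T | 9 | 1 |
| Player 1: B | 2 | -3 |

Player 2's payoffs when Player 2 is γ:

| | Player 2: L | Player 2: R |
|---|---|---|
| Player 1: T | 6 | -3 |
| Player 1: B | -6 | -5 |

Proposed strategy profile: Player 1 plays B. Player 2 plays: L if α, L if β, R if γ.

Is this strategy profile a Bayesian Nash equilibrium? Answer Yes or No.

A profile is a BNE iff every type of every player is best-responding given beliefs about the other side.
Player 1 plays B: E[B] = 0.1·(-3) + 0.4·(-3) + 0.5·(13) = 5; E[T] = -5. Best-responding. ✓
Player 2 (type α), facing B: L gives 8, R gives -3. Proposed L is best. ✓
Player 2 (type β), facing B: L gives 2, R gives -3. Proposed L is best. ✓
Player 2 (type γ), facing B: L gives -6, R gives -5. Proposed R is best. ✓

Yes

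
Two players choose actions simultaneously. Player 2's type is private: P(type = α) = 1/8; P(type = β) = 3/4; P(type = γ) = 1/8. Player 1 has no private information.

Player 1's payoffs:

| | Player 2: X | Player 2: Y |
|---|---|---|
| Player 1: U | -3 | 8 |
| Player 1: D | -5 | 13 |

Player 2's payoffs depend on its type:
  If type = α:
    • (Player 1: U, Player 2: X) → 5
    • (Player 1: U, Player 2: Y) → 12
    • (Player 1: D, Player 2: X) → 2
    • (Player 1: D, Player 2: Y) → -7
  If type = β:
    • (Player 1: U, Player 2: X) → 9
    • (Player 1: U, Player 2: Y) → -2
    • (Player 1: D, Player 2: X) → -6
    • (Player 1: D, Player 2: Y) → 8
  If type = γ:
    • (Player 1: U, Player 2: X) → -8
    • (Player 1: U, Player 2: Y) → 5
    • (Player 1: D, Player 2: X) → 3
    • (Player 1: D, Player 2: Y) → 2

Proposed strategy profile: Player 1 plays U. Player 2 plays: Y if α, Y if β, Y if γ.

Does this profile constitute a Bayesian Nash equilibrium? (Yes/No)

Player 1 plays U: E[U] = 1/8·(8) + 3/4·(8) + 1/8·(8) = 8; E[D] = 13. Not best-responding. ✗
Player 2 (type α), facing U: X gives 5, Y gives 12. Proposed Y is best. ✓
Player 2 (type β), facing U: X gives 9, Y gives -2. Proposed Y is not best — profitable deviation exists. ✗
Player 2 (type γ), facing U: X gives -8, Y gives 5. Proposed Y is best. ✓

No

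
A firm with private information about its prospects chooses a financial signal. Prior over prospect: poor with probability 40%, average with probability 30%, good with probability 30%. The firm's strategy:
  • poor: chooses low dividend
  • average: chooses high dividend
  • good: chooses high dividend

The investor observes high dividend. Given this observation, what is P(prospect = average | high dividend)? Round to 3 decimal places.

P(high dividend) = 0.4·0 + 0.3·1 + 0.3·1 = 0.6
P(average | high dividend) = (0.3·1) / 0.6 = 0.3 / 0.6 = 0.5

0.500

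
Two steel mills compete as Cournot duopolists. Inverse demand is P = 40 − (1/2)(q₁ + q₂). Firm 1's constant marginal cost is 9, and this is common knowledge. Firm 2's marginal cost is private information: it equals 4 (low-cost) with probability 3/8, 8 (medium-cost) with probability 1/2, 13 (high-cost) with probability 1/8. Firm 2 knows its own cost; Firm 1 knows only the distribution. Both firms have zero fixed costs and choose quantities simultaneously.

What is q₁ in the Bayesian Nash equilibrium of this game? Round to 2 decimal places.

Type-c best response for Firm 2: q₂(c) = (40 − c) − q₁/2.
Firm 1 maximizes expected profit; its first-order condition is 40 − q₁ − (1/2)E[q₂] − 9 = 0.
Substituting E[q₂] and solving: E[c₂] = 7.125, so q₁ = (40 − 2·9 + 7.125)/(3/2) = 19.4167.

19.42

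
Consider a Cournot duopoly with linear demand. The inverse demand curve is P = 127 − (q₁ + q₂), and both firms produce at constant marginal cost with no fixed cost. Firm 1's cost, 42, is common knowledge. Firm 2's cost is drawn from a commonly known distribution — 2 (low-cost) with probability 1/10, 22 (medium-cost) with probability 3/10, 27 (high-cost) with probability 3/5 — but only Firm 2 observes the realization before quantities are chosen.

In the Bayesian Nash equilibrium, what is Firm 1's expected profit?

484

Type-c best response for Firm 2: q₂(c) = (127 − c)/2 − q₁/2.
Firm 1 maximizes expected profit; its first-order condition is 127 − 2q₁ − E[q₂] − 42 = 0.
Substituting E[q₂] and solving: E[c₂] = 23, so q₁ = (127 − 2·42 + 23)/3 = 22.
E[P] = 127 − (q₁ + E[q₂]) = 64; Firm 1's expected profit = (E[P] − 42)·q₁ = (64 − 42)·22 = 484.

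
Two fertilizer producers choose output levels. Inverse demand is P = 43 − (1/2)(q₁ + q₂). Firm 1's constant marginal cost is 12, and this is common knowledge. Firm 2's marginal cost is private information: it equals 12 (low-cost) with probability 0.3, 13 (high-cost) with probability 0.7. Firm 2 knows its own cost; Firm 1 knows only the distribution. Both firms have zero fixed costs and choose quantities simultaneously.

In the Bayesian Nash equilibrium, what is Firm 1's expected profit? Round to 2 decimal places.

Firm 2 with cost c maximizes (43 − (1/2)(q₁+q₂) − c)·q₂, giving q₂(c) = (43 − c − (1/2)q₁).
E[c₂] = 0.3·12 + 0.7·13 = 12.7
Firm 1's FOC against E[q₂] yields q₁ = (43 − 2·12 + E[c₂])/(3/2) = (43 − 24 + 12.7)/(3/2) = 21.1333.
E[P] = 43 − (1/2)·(q₁ + E[q₂]) = 22.5667; Firm 1's expected profit = (E[P] − 12)·q₁ = (22.5667 − 12)·21.1333 = 223.309.

223.31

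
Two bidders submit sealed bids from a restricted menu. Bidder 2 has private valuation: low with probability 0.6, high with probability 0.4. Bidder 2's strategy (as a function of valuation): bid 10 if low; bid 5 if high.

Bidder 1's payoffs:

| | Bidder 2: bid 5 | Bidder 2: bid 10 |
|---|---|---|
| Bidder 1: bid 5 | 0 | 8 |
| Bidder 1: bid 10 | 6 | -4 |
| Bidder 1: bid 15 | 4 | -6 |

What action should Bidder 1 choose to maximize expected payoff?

bid 5

E[bid 5] = 0.6·(8) + 0.4·(0) = 4.8
E[bid 10] = 0.6·(-4) + 0.4·(6) = 0
E[bid 15] = 0.6·(-6) + 0.4·(4) = -2
Best response: bid 5 (4.8 is the largest).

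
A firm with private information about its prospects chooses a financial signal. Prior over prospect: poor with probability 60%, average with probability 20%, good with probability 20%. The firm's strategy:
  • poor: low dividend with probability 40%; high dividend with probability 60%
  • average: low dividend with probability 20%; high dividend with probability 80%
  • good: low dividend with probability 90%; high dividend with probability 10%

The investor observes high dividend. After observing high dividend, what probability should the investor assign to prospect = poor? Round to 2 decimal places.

P(high dividend) = 0.6·0.6 + 0.2·0.8 + 0.2·0.1 = 0.54
P(poor | high dividend) = (0.6·0.6) / 0.54 = 0.36 / 0.54 = 0.666667

0.67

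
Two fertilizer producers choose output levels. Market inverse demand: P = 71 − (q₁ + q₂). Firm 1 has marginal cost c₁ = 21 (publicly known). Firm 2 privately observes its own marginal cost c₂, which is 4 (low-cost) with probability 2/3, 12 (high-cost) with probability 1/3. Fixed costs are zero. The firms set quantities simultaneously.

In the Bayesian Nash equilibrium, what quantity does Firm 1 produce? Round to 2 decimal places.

11.89

Firm 2 with cost c maximizes (71 − (q₁+q₂) − c)·q₂, giving q₂(c) = (71 − c − q₁)/2.
E[c₂] = 2/3·4 + 1/3·12 = 6.66667
Firm 1's FOC against E[q₂] yields q₁ = (71 − 2·21 + E[c₂])/3 = (71 − 42 + 6.66667)/3 = 11.8889.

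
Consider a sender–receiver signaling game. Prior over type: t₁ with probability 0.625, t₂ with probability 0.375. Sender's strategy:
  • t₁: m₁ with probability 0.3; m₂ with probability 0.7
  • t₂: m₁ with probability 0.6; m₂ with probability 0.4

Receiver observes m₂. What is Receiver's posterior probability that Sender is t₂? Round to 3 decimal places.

0.255

P(m₂) = 0.625·0.7 + 0.375·0.4 = 0.5875
P(t₂ | m₂) = (0.375·0.4) / 0.5875 = 0.15 / 0.5875 = 0.255319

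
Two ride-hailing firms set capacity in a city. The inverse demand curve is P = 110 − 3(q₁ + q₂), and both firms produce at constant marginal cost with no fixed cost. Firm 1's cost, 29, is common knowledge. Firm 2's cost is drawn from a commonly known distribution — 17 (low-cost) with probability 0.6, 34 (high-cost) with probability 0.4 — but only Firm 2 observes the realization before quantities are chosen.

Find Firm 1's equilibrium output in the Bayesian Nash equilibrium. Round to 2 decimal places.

8.42

Type-c best response for Firm 2: q₂(c) = (110 − c)/6 − q₁/2.
Firm 1 maximizes expected profit; its first-order condition is 110 − 6q₁ − 3E[q₂] − 29 = 0.
Substituting E[q₂] and solving: E[c₂] = 23.8, so q₁ = (110 − 2·29 + 23.8)/9 = 8.42222.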